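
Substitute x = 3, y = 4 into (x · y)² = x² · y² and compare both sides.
LHS = (3 · 4)² = 144
RHS = 3² · 4² = 144

LHS = RHS: the two sides agree.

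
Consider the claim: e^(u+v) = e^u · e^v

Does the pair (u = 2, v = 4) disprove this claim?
Substituting u = 2, v = 4:
LHS = e^(2+4) = e^6 ≈ 403.4
RHS = e^2 · e^4 = e^6 ≈ 403.4

The sides agree, so this pair does not disprove the claim.

Answer: No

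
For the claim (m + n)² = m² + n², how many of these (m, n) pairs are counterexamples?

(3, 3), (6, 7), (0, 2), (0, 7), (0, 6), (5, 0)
2

Testing each pair:
(3, 3): LHS = 36, RHS = 18 → counterexample
(6, 7): LHS = 169, RHS = 85 → counterexample
(0, 2): LHS = 4, RHS = 4 → satisfies claim
(0, 7): LHS = 49, RHS = 49 → satisfies claim
(0, 6): LHS = 36, RHS = 36 → satisfies claim
(5, 0): LHS = 25, RHS = 25 → satisfies claim

That makes 2 counterexamples.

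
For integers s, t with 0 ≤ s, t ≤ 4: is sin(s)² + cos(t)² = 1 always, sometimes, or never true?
It holds at (s, t) = (1, 1) (both sides equal 1), but fails at (s, t) = (3, 0) (LHS = sin(3)² + 1 ≈ 1.02, RHS = 1).

Answer: Sometimes true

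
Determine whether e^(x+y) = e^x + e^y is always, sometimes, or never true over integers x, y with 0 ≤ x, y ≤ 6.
The claim fails for every pair in the range. For instance at (x, y) = (0, 1): LHS = e ≈ 2.718, RHS = 1 + e ≈ 3.718.

Answer: Never true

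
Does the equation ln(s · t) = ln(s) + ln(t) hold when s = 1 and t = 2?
Substituting s = 1, t = 2:

LHS = ln(1 · 2) = ln(2) ≈ 0.6931
RHS = ln(1) + ln(2) = ln(2) ≈ 0.6931

LHS = RHS, so the equation holds at this point.

Answer: Holds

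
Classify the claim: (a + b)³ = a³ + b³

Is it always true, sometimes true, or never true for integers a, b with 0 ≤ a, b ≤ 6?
It holds at (a, b) = (3, 0) (both sides equal 27), but fails at (a, b) = (1, 3) (LHS = 64, RHS = 28).

Answer: Sometimes true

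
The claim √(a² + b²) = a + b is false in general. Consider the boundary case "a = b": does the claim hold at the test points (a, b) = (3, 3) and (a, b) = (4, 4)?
At (3, 3): LHS = 3·√(2) ≈ 4.243 ≠ RHS = 6
At (4, 4): LHS = 4·√(2) ≈ 5.657 ≠ RHS = 8

Answer: No, fails at both test points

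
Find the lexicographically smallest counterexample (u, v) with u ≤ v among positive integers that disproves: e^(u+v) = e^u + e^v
(u, v) = (1, 1)

Substituting (1, 1) into the claim:
LHS = e^(1+1) = e^2 ≈ 7.389
RHS = e^1 + e^1 = 2·e ≈ 5.437

Since LHS ≠ RHS, this pair disproves the claim, and no lexicographically smaller pair (u ≤ v, positive integers) does.

For instance (5, 6) is also a counterexample (LHS = e^11 ≈ 59874.1, RHS = e^5 + e^6 ≈ 551.8), but it's lexicographically larger.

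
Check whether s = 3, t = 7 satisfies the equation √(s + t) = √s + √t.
Substituting s = 3, t = 7:

LHS = √(3 + 7) = √(10) ≈ 3.162
RHS = √3 + √7 = √(3) + √(7) ≈ 4.378

LHS ≠ RHS, so the equation does not hold at this point.

Answer: Fails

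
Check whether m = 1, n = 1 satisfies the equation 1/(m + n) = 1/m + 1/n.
Substituting m = 1, n = 1:

LHS = 1/(1 + 1) = 1/2
RHS = 1/1 + 1/1 = 2

LHS ≠ RHS, so the equation does not hold at this point.

Answer: Fails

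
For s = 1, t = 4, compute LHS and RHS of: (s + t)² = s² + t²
LHS = (1 + 4)² = 25
RHS = 1² + 4² = 17

LHS ≠ RHS, so the equation does not hold here.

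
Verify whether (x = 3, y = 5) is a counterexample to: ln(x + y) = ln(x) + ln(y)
Yes

Substituting x = 3, y = 5:
LHS = ln(3 + 5) = ln(8) ≈ 2.079
RHS = ln(3) + ln(5) ≈ 2.708

Since LHS ≠ RHS, this pair disproves the claim.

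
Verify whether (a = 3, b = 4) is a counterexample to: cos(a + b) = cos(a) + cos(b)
Substituting a = 3, b = 4:
LHS = cos(3 + 4) = cos(7) ≈ 0.7539
RHS = cos(3) + cos(4) ≈ -1.644

Since LHS ≠ RHS, this pair disproves the claim.

Answer: Yes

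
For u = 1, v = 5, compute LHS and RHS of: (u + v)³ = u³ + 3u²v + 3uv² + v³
LHS = (1 + 5)³ = 216
RHS = 1³ + 3·1²·5 + 3·1·5² + 5³ = 216

LHS = RHS: the two sides agree.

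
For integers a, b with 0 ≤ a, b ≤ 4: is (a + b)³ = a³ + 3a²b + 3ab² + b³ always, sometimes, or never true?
The identity holds for every pair in the range. For instance at (a, b) = (2, 3): both sides equal 125.

Answer: Always true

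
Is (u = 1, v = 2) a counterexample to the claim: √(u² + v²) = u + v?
Substituting u = 1, v = 2:
LHS = √(1² + 2²) = √(5) ≈ 2.236
RHS = 1 + 2 = 3

Since LHS ≠ RHS, this pair disproves the claim.

Answer: Yes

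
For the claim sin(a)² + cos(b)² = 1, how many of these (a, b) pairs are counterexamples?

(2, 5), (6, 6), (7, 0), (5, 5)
2

Testing each pair:
(2, 5): LHS = cos(5)² + sin(2)² ≈ 0.9073, RHS = 1 → counterexample
(6, 6): LHS = sin(6)² + cos(6)² = 1, RHS = 1 → satisfies claim
(7, 0): LHS = sin(7)² + 1 ≈ 1.432, RHS = 1 → counterexample
(5, 5): LHS = cos(5)² + sin(5)² = 1, RHS = 1 → satisfies claim

That makes 2 counterexamples.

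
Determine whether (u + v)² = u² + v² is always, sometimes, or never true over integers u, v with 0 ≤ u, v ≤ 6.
Sometimes true

It holds at (u, v) = (2, 0) (both sides equal 4), but fails at (u, v) = (6, 4) (LHS = 100, RHS = 52).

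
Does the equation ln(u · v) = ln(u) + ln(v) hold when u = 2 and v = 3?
Substituting u = 2, v = 3:

LHS = ln(2 · 3) = ln(6) ≈ 1.792
RHS = ln(2) + ln(3) ≈ 1.792

LHS = RHS, so the equation holds at this point.

Answer: Holds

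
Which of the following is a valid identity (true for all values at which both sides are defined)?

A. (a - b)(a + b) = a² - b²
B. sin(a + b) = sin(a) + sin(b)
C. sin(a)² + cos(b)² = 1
A: holds — e.g. at (5, 5), both sides equal 0.
B: fails at (2, 2) — LHS = sin(4) ≈ -0.7568, RHS = 2·sin(2) ≈ 1.819.
C: fails at (3, 4) — LHS = sin(3)² + cos(4)² ≈ 0.4472, RHS = 1.

Answer: A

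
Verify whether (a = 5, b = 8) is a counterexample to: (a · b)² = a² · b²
No

Substituting a = 5, b = 8:
LHS = (5 · 8)² = 1600
RHS = 5² · 8² = 1600

The sides agree, so this pair does not disprove the claim.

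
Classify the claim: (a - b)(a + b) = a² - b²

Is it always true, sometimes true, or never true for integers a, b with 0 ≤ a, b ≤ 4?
Always true

The identity holds for every pair in the range. For instance at (a, b) = (3, 2): both sides equal 5.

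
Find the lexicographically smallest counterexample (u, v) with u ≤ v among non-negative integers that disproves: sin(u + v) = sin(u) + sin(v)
(u, v) = (1, 1)

At (0, 1): both sides equal sin(1) ≈ 0.8415, so it holds there.

Substituting (1, 1) into the claim:
LHS = sin(1 + 1) = sin(2) ≈ 0.9093
RHS = sin(1) + sin(1) = 2·sin(1) ≈ 1.683

Since LHS ≠ RHS, this pair disproves the claim, and no lexicographically smaller pair (u ≤ v, non-negative integers) does.

For instance (4, 5) is also a counterexample (LHS = sin(9) ≈ 0.4121, RHS = sin(5) + sin(4) ≈ -1.716), but it's lexicographically larger.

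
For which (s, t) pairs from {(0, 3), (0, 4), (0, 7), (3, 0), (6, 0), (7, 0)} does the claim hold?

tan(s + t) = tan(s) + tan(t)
All pairs

Testing each pair:
(0, 3): LHS = tan(3) ≈ -0.1425, RHS = tan(3) ≈ -0.1425 → holds
(0, 4): LHS = tan(4) ≈ 1.158, RHS = tan(4) ≈ 1.158 → holds
(0, 7): LHS = tan(7) ≈ 0.8714, RHS = tan(7) ≈ 0.8714 → holds
(3, 0): LHS = tan(3) ≈ -0.1425, RHS = tan(3) ≈ -0.1425 → holds
(6, 0): LHS = tan(6) ≈ -0.291, RHS = tan(6) ≈ -0.291 → holds
(7, 0): LHS = tan(7) ≈ 0.8714, RHS = tan(7) ≈ 0.8714 → holds

Every pair satisfies the claim.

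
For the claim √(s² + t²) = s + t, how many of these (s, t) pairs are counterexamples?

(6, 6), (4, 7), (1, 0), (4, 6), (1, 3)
4

Testing each pair:
(6, 6): LHS = 6·√(2) ≈ 8.485, RHS = 12 → counterexample
(4, 7): LHS = √(65) ≈ 8.062, RHS = 11 → counterexample
(1, 0): LHS = 1, RHS = 1 → satisfies claim
(4, 6): LHS = 2·√(13) ≈ 7.211, RHS = 10 → counterexample
(1, 3): LHS = √(10) ≈ 3.162, RHS = 4 → counterexample

That makes 4 counterexamples.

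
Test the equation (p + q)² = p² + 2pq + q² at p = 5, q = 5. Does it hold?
Substituting p = 5, q = 5:

LHS = (5 + 5)² = 100
RHS = 5² + 2·5·5 + 5² = 100

LHS = RHS, so the equation holds at this point.

Answer: Holds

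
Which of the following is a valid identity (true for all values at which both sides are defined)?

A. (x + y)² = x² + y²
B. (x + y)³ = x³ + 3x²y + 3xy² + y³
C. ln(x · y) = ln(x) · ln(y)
B

A: fails at (3, 4) — LHS = 49, RHS = 25.
B: holds — e.g. at (1, 3), both sides equal 64.
C: fails at (3, 3) — LHS = ln(9) ≈ 2.197, RHS = ln(3)² ≈ 1.207.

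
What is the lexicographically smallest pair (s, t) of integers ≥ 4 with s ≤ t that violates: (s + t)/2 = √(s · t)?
Substituting (4, 5) into the claim:
LHS = (4 + 5)/2 = 9/2
RHS = √(4 · 5) = 2·√(5) ≈ 4.472

Since LHS ≠ RHS, this pair disproves the claim, and no lexicographically smaller pair (s ≤ t, integers ≥ 4) does.

For instance (4, 11) is also a counterexample (LHS = 15/2, RHS = 2·√(11) ≈ 6.633), but it's lexicographically larger.

Answer: (s, t) = (4, 5)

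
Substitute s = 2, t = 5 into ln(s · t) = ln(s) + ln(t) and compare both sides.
LHS = ln(2 · 5) = ln(10) ≈ 2.303
RHS = ln(2) + ln(5) ≈ 2.303

LHS = RHS: the two sides agree.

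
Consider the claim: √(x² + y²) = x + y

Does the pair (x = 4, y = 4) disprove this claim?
Yes

Substituting x = 4, y = 4:
LHS = √(4² + 4²) = 4·√(2) ≈ 5.657
RHS = 4 + 4 = 8

Since LHS ≠ RHS, this pair disproves the claim.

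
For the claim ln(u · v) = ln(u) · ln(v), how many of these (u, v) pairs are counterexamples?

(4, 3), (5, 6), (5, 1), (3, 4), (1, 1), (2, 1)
5

Testing each pair:
(4, 3): LHS = ln(12) ≈ 2.485, RHS = ln(3)·ln(4) ≈ 1.523 → counterexample
(5, 6): LHS = ln(30) ≈ 3.401, RHS = ln(5)·ln(6) ≈ 2.884 → counterexample
(5, 1): LHS = ln(5) ≈ 1.609, RHS = 0 → counterexample
(3, 4): LHS = ln(12) ≈ 2.485, RHS = ln(3)·ln(4) ≈ 1.523 → counterexample
(1, 1): LHS = 0, RHS = 0 → satisfies claim
(2, 1): LHS = ln(2) ≈ 0.6931, RHS = 0 → counterexample

That makes 5 counterexamples.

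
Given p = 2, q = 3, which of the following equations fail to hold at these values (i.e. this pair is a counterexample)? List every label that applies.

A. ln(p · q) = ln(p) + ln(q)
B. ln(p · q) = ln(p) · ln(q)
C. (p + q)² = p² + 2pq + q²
Evaluating each claim at the given values:
A. LHS = ln(6) ≈ 1.792, RHS = ln(2) + ln(3) ≈ 1.792 → holds here (LHS = RHS)
B. LHS = ln(6) ≈ 1.792, RHS = ln(2)·ln(3) ≈ 0.7615 → fails here (LHS ≠ RHS)
C. LHS = 25, RHS = 25 → holds here (LHS = RHS)

Answer: B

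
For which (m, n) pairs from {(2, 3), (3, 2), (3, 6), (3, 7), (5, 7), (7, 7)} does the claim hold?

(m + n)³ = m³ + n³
None

Testing each pair:
(2, 3): LHS = 125, RHS = 35 → fails
(3, 2): LHS = 125, RHS = 35 → fails
(3, 6): LHS = 729, RHS = 243 → fails
(3, 7): LHS = 1000, RHS = 370 → fails
(5, 7): LHS = 1728, RHS = 468 → fails
(7, 7): LHS = 2744, RHS = 686 → fails

No pair satisfies the claim.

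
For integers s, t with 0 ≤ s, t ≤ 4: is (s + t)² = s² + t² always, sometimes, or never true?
Sometimes true

It holds at (s, t) = (0, 4) (both sides equal 16), but fails at (s, t) = (3, 1) (LHS = 16, RHS = 10).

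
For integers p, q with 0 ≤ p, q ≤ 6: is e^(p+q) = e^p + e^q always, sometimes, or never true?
Never true

The claim fails for every pair in the range. For instance at (p, q) = (6, 2): LHS = e^8 ≈ 2981, RHS = e^2 + e^6 ≈ 410.8.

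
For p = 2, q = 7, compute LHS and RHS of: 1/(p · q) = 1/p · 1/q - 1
LHS = 1/(2 · 7) = 1/14
RHS = 1/2 · 1/7 - 1 = -13/14

LHS ≠ RHS, so the equation does not hold here.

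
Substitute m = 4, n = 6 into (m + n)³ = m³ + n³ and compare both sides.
LHS = (4 + 6)³ = 1000
RHS = 4³ + 6³ = 280

LHS ≠ RHS, so the equation does not hold here.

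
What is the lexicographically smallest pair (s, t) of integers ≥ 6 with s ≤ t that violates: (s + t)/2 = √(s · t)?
(s, t) = (6, 7)

Substituting (6, 7) into the claim:
LHS = (6 + 7)/2 = 13/2
RHS = √(6 · 7) = √(42) ≈ 6.481

Since LHS ≠ RHS, this pair disproves the claim, and no lexicographically smaller pair (s ≤ t, integers ≥ 6) does.

For instance (8, 9) is also a counterexample (LHS = 17/2, RHS = 6·√(2) ≈ 8.485), but it's lexicographically larger.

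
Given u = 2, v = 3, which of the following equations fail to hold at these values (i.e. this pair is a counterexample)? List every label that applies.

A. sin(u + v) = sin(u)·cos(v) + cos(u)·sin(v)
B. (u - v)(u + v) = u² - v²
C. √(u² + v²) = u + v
C

Evaluating each claim at the given values:
A. LHS = sin(5) ≈ -0.9589, RHS = sin(2)·cos(3) + sin(3)·cos(2) ≈ -0.9589 → holds here (LHS = RHS)
B. LHS = -5, RHS = -5 → holds here (LHS = RHS)
C. LHS = √(13) ≈ 3.606, RHS = 5 → fails here (LHS ≠ RHS)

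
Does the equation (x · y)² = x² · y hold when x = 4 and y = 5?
Substituting x = 4, y = 5:

LHS = (4 · 5)² = 400
RHS = 4² · 5 = 80

LHS ≠ RHS, so the equation does not hold at this point.

Answer: Fails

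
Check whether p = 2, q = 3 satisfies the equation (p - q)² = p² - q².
Substituting p = 2, q = 3:

LHS = (2 - 3)² = 1
RHS = 2² - 3² = -5

LHS ≠ RHS, so the equation does not hold at this point.

Answer: Fails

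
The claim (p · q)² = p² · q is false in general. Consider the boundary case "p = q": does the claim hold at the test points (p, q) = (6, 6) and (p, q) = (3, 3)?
At (6, 6): LHS = 1296 ≠ RHS = 216
At (3, 3): LHS = 81 ≠ RHS = 27

Answer: No, fails at both test points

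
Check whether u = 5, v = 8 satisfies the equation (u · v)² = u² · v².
Holds

Substituting u = 5, v = 8:

LHS = (5 · 8)² = 1600
RHS = 5² · 8² = 1600

LHS = RHS, so the equation holds at this point.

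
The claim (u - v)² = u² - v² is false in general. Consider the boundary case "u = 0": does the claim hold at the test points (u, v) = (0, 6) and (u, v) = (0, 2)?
At (0, 6): LHS = 36 ≠ RHS = -36
At (0, 2): LHS = 4 ≠ RHS = -4

Answer: No, fails at both test points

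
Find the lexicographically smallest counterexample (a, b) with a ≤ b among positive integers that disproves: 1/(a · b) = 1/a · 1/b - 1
(a, b) = (1, 1)

Substituting (1, 1) into the claim:
LHS = 1/(1 · 1) = 1
RHS = 1/1 · 1/1 - 1 = 0

Since LHS ≠ RHS, this pair disproves the claim, and no lexicographically smaller pair (a ≤ b, positive integers) does.

For instance (2, 3) is also a counterexample (LHS = 1/6, RHS = -5/6), but it's lexicographically larger.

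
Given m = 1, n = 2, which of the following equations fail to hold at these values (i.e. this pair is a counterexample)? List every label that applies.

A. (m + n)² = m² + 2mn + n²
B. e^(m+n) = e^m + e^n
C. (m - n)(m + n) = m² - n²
Evaluating each claim at the given values:
A. LHS = 9, RHS = 9 → holds here (LHS = RHS)
B. LHS = e^3 ≈ 20.09, RHS = e + e^2 ≈ 10.11 → fails here (LHS ≠ RHS)
C. LHS = -3, RHS = -3 → holds here (LHS = RHS)

Answer: B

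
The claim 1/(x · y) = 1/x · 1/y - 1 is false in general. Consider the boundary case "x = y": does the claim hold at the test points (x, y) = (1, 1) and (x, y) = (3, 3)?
No, fails at both test points

At (1, 1): LHS = 1 ≠ RHS = 0
At (3, 3): LHS = 1/9 ≠ RHS = -8/9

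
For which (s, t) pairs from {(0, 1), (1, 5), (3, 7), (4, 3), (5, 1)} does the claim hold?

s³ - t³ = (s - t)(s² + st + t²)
All pairs

Testing each pair:
(0, 1): LHS = -1, RHS = -1 → holds
(1, 5): LHS = -124, RHS = -124 → holds
(3, 7): LHS = -316, RHS = -316 → holds
(4, 3): LHS = 37, RHS = 37 → holds
(5, 1): LHS = 124, RHS = 124 → holds

Every pair satisfies the claim.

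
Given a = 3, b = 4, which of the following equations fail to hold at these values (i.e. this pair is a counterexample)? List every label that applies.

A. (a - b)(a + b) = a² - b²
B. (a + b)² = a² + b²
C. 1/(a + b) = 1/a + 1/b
Evaluating each claim at the given values:
A. LHS = -7, RHS = -7 → holds here (LHS = RHS)
B. LHS = 49, RHS = 25 → fails here (LHS ≠ RHS)
C. LHS = 1/7, RHS = 7/12 → fails here (LHS ≠ RHS)

Answer: B, C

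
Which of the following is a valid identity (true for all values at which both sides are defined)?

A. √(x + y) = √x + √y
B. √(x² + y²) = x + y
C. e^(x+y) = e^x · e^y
A: fails at (5, 5) — LHS = √(10) ≈ 3.162, RHS = 2·√(5) ≈ 4.472.
B: fails at (1, 3) — LHS = √(10) ≈ 3.162, RHS = 4.
C: holds — e.g. at (3, 4), both sides equal e^7 ≈ 1097.

Answer: C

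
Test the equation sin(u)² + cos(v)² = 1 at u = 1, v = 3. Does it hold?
Fails

Substituting u = 1, v = 3:

LHS = sin(1)² + cos(3)² ≈ 1.688
RHS = 1

LHS ≠ RHS, so the equation does not hold at this point.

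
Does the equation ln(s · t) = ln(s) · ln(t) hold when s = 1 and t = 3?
Substituting s = 1, t = 3:

LHS = ln(1 · 3) = ln(3) ≈ 1.099
RHS = ln(1) · ln(3) = 0

LHS ≠ RHS, so the equation does not hold at this point.

Answer: Fails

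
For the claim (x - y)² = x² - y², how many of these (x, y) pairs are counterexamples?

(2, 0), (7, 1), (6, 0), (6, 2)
Testing each pair:
(2, 0): LHS = 4, RHS = 4 → satisfies claim
(7, 1): LHS = 36, RHS = 48 → counterexample
(6, 0): LHS = 36, RHS = 36 → satisfies claim
(6, 2): LHS = 16, RHS = 32 → counterexample

That makes 2 counterexamples.

Answer: 2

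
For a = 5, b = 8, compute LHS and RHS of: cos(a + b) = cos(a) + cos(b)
LHS = cos(5 + 8) = cos(13) ≈ 0.9074
RHS = cos(5) + cos(8) ≈ 0.1382

LHS ≠ RHS (they differ by about 0.7693), so the equation does not hold here.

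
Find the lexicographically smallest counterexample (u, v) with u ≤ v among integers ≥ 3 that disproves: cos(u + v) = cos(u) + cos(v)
(u, v) = (3, 3)

Substituting (3, 3) into the claim:
LHS = cos(3 + 3) = cos(6) ≈ 0.9602
RHS = cos(3) + cos(3) = 2·cos(3) ≈ -1.98

Since LHS ≠ RHS, this pair disproves the claim, and no lexicographically smaller pair (u ≤ v, integers ≥ 3) does.

For instance (3, 8) is also a counterexample (LHS = cos(11) ≈ 0.004426, RHS = cos(3) + cos(8) ≈ -1.135), but it's lexicographically larger.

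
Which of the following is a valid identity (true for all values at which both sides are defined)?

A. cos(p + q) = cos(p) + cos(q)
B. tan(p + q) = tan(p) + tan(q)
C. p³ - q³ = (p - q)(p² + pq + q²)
C

A: fails at (1, 2) — LHS = cos(3) ≈ -0.99, RHS = cos(2) + cos(1) ≈ 0.1242.
B: fails at (1, 4) — LHS = tan(5) ≈ -3.381, RHS = tan(4) + tan(1) ≈ 2.715.
C: holds — e.g. at (2, 7), both sides equal -335.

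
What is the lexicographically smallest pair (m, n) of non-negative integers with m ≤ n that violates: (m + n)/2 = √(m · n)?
(m, n) = (0, 1)

At (0, 0): both sides equal 0, so it holds there.

Substituting (0, 1) into the claim:
LHS = (0 + 1)/2 = 1/2
RHS = √(0 · 1) = 0

Since LHS ≠ RHS, this pair disproves the claim, and no lexicographically smaller pair (m ≤ n, non-negative integers) does.

For instance (0, 2) is also a counterexample (LHS = 1, RHS = 0), but it's lexicographically larger.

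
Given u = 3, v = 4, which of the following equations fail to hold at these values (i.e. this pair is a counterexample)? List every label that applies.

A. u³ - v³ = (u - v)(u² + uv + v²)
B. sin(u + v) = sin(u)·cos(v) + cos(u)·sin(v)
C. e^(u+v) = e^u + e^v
C

Evaluating each claim at the given values:
A. LHS = -37, RHS = -37 → holds here (LHS = RHS)
B. LHS = sin(7) ≈ 0.657, RHS = sin(3)·cos(4) + sin(4)·cos(3) ≈ 0.657 → holds here (LHS = RHS)
C. LHS = e^7 ≈ 1097, RHS = e^3 + e^4 ≈ 74.68 → fails here (LHS ≠ RHS)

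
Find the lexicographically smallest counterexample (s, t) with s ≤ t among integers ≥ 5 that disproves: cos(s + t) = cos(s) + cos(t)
Substituting (5, 5) into the claim:
LHS = cos(5 + 5) = cos(10) ≈ -0.8391
RHS = cos(5) + cos(5) = 2·cos(5) ≈ 0.5673

Since LHS ≠ RHS, this pair disproves the claim, and no lexicographically smaller pair (s ≤ t, integers ≥ 5) does.

For instance (9, 10) is also a counterexample (LHS = cos(19) ≈ 0.9887, RHS = cos(9) + cos(10) ≈ -1.75), but it's lexicographically larger.

Answer: (s, t) = (5, 5)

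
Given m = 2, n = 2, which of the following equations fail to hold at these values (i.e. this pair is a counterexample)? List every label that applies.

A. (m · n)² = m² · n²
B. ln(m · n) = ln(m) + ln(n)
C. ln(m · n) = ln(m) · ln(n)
Evaluating each claim at the given values:
A. LHS = 16, RHS = 16 → holds here (LHS = RHS)
B. LHS = ln(4) ≈ 1.386, RHS = 2·ln(2) ≈ 1.386 → holds here (LHS = RHS)
C. LHS = ln(4) ≈ 1.386, RHS = ln(2)² ≈ 0.4805 → fails here (LHS ≠ RHS)

Answer: C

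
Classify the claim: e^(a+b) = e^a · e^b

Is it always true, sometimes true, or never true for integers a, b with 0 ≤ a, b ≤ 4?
The identity holds for every pair in the range. For instance at (a, b) = (4, 4): both sides equal e^8 ≈ 2981.

Answer: Always true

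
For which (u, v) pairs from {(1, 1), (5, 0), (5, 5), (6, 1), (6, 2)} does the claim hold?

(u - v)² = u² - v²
Testing each pair:
(1, 1): LHS = 0, RHS = 0 → holds
(5, 0): LHS = 25, RHS = 25 → holds
(5, 5): LHS = 0, RHS = 0 → holds
(6, 1): LHS = 25, RHS = 35 → fails
(6, 2): LHS = 16, RHS = 32 → fails

3 of 5 pairs satisfy the claim.

Answer: (1, 1), (5, 0), (5, 5)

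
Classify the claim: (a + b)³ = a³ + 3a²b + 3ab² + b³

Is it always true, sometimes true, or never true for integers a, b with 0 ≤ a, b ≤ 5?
Always true

The identity holds for every pair in the range. For instance at (a, b) = (1, 5): both sides equal 216.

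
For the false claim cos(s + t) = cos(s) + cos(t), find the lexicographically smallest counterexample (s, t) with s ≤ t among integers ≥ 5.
(s, t) = (5, 5)

Substituting (5, 5) into the claim:
LHS = cos(5 + 5) = cos(10) ≈ -0.8391
RHS = cos(5) + cos(5) = 2·cos(5) ≈ 0.5673

Since LHS ≠ RHS, this pair disproves the claim, and no lexicographically smaller pair (s ≤ t, integers ≥ 5) does.

For instance (7, 12) is also a counterexample (LHS = cos(19) ≈ 0.9887, RHS = cos(7) + cos(12) ≈ 1.598), but it's lexicographically larger.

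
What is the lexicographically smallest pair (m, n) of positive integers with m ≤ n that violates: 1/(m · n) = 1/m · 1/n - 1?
Substituting (1, 1) into the claim:
LHS = 1/(1 · 1) = 1
RHS = 1/1 · 1/1 - 1 = 0

Since LHS ≠ RHS, this pair disproves the claim, and no lexicographically smaller pair (m ≤ n, positive integers) does.

For instance (5, 6) is also a counterexample (LHS = 1/30, RHS = -29/30), but it's lexicographically larger.

Answer: (m, n) = (1, 1)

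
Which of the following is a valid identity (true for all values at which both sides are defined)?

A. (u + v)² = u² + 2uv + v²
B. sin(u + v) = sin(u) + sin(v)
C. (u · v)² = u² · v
A: holds — e.g. at (4, 4), both sides equal 64.
B: fails at (2, 3) — LHS = sin(5) ≈ -0.9589, RHS = sin(3) + sin(2) ≈ 1.05.
C: fails at (2, 5) — LHS = 100, RHS = 20.

Answer: A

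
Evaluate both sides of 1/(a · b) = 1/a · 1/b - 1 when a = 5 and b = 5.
LHS = 1/(5 · 5) = 1/25
RHS = 1/5 · 1/5 - 1 = -24/25

LHS ≠ RHS, so the equation does not hold here.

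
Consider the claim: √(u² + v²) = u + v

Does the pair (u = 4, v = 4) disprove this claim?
Yes

Substituting u = 4, v = 4:
LHS = √(4² + 4²) = 4·√(2) ≈ 5.657
RHS = 4 + 4 = 8

Since LHS ≠ RHS, this pair disproves the claim.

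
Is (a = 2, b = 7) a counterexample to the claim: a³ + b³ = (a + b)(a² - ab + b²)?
No

Substituting a = 2, b = 7:
LHS = 2³ + 7³ = 351
RHS = (2 + 7)(2² - 2·7 + 7²) = 351

The sides agree, so this pair does not disprove the claim.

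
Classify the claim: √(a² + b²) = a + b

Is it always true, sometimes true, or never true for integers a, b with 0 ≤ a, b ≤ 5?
It holds at (a, b) = (0, 1) (both sides equal 1), but fails at (a, b) = (3, 2) (LHS = √(13) ≈ 3.606, RHS = 5).

Answer: Sometimes true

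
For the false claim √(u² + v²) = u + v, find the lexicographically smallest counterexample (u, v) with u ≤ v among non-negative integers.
Substituting (1, 1) into the claim:
LHS = √(1² + 1²) = √(2) ≈ 1.414
RHS = 1 + 1 = 2

Since LHS ≠ RHS, this pair disproves the claim, and no lexicographically smaller pair (u ≤ v, non-negative integers) does.

For instance (5, 6) is also a counterexample (LHS = √(61) ≈ 7.81, RHS = 11), but it's lexicographically larger.

Answer: (u, v) = (1, 1)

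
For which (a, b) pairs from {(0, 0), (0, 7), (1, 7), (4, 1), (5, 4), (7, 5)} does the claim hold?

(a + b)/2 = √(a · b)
(0, 0)

Testing each pair:
(0, 0): LHS = 0, RHS = 0 → holds
(0, 7): LHS = 7/2, RHS = 0 → fails
(1, 7): LHS = 4, RHS = √(7) ≈ 2.646 → fails
(4, 1): LHS = 5/2, RHS = 2 → fails
(5, 4): LHS = 9/2, RHS = 2·√(5) ≈ 4.472 → fails
(7, 5): LHS = 6, RHS = √(35) ≈ 5.916 → fails

1 of 6 pairs satisfies the claim.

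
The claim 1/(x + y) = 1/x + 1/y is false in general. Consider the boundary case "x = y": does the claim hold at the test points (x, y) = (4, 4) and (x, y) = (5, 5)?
At (4, 4): LHS = 1/8 ≠ RHS = 1/2
At (5, 5): LHS = 1/10 ≠ RHS = 2/5

Answer: No, fails at both test points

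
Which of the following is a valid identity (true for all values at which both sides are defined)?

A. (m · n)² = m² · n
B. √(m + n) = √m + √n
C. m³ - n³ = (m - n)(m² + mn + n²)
C

A: fails at (3, 5) — LHS = 225, RHS = 45.
B: fails at (2, 7) — LHS = 3, RHS = √(2) + √(7) ≈ 4.06.
C: holds — e.g. at (3, 4), both sides equal -37.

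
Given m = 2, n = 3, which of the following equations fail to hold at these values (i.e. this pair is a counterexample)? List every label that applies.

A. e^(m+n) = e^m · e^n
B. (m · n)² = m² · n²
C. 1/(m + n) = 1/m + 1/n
Evaluating each claim at the given values:
A. LHS = e^5 ≈ 148.4, RHS = e^5 ≈ 148.4 → holds here (LHS = RHS)
B. LHS = 36, RHS = 36 → holds here (LHS = RHS)
C. LHS = 1/5, RHS = 5/6 → fails here (LHS ≠ RHS)

Answer: C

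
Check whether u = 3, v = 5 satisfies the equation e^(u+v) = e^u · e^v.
Substituting u = 3, v = 5:

LHS = e^(3+5) = e^8 ≈ 2981
RHS = e^3 · e^5 = e^8 ≈ 2981

LHS = RHS, so the equation holds at this point.

Answer: Holds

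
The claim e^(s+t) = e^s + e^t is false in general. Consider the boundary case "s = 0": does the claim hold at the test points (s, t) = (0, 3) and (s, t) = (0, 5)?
At (0, 3): LHS = e^3 ≈ 20.09 ≠ RHS = 1 + e^3 ≈ 21.09
At (0, 5): LHS = e^5 ≈ 148.4 ≠ RHS = 1 + e^5 ≈ 149.4

Answer: No, fails at both test points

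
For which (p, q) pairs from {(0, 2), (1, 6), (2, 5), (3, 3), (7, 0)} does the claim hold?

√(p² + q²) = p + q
Testing each pair:
(0, 2): LHS = 2, RHS = 2 → holds
(1, 6): LHS = √(37) ≈ 6.083, RHS = 7 → fails
(2, 5): LHS = √(29) ≈ 5.385, RHS = 7 → fails
(3, 3): LHS = 3·√(2) ≈ 4.243, RHS = 6 → fails
(7, 0): LHS = 7, RHS = 7 → holds

2 of 5 pairs satisfy the claim.

Answer: (0, 2), (7, 0)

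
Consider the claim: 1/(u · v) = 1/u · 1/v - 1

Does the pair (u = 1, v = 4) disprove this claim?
Substituting u = 1, v = 4:
LHS = 1/(1 · 4) = 1/4
RHS = 1/1 · 1/4 - 1 = -3/4

Since LHS ≠ RHS, this pair disproves the claim.

Answer: Yes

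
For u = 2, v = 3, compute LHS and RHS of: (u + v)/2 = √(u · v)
LHS = (2 + 3)/2 = 5/2
RHS = √(2 · 3) = √(6) ≈ 2.449

LHS ≠ RHS (they differ by about 0.05051), so the equation does not hold here.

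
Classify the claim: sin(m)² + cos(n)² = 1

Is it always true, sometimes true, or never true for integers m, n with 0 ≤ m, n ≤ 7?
Sometimes true

It holds at (m, n) = (4, 4) (both sides equal 1), but fails at (m, n) = (3, 7) (LHS = sin(3)² + cos(7)² ≈ 0.5883, RHS = 1).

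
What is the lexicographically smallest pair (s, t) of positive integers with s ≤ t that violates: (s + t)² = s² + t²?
Substituting (1, 1) into the claim:
LHS = (1 + 1)² = 4
RHS = 1² + 1² = 2

Since LHS ≠ RHS, this pair disproves the claim, and no lexicographically smaller pair (s ≤ t, positive integers) does.

For instance (2, 4) is also a counterexample (LHS = 36, RHS = 20), but it's lexicographically larger.

Answer: (s, t) = (1, 1)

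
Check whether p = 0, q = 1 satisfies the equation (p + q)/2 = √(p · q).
Fails

Substituting p = 0, q = 1:

LHS = (0 + 1)/2 = 1/2
RHS = √(0 · 1) = 0

LHS ≠ RHS, so the equation does not hold at this point.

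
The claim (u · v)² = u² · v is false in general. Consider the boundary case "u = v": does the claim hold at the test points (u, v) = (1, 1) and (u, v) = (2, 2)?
At (1, 1): LHS = 1, RHS = 1 → equal
At (2, 2): LHS = 16 ≠ RHS = 8

Answer: Only at (1, 1)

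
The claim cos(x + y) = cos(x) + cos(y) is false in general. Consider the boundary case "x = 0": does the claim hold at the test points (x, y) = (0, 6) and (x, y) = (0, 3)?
At (0, 6): LHS = cos(6) ≈ 0.9602 ≠ RHS = cos(6) + 1 ≈ 1.96
At (0, 3): LHS = cos(3) ≈ -0.99 ≠ RHS = cos(3) + 1 ≈ 0.01001

Answer: No, fails at both test points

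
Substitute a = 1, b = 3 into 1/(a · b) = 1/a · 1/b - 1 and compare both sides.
LHS = 1/(1 · 3) = 1/3
RHS = 1/1 · 1/3 - 1 = -2/3

LHS ≠ RHS, so the equation does not hold here.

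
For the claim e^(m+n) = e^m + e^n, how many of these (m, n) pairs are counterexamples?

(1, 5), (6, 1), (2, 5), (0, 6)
Testing each pair:
(1, 5): LHS = e^6 ≈ 403.4, RHS = e + e^5 ≈ 151.1 → counterexample
(6, 1): LHS = e^7 ≈ 1097, RHS = e + e^6 ≈ 406.1 → counterexample
(2, 5): LHS = e^7 ≈ 1097, RHS = e^2 + e^5 ≈ 155.8 → counterexample
(0, 6): LHS = e^6 ≈ 403.4, RHS = 1 + e^6 ≈ 404.4 → counterexample

That makes 4 counterexamples.

Answer: 4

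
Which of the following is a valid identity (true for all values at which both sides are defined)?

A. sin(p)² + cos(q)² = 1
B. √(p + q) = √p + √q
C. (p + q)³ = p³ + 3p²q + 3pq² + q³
A: fails at (3, 5) — LHS = sin(3)² + cos(5)² ≈ 0.1004, RHS = 1.
B: fails at (1, 3) — LHS = 2, RHS = 1 + √(3) ≈ 2.732.
C: holds — e.g. at (1, 4), both sides equal 125.

Answer: C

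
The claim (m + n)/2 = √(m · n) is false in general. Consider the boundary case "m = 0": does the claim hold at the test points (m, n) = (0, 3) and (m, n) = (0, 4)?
At (0, 3): LHS = 3/2 ≠ RHS = 0
At (0, 4): LHS = 2 ≠ RHS = 0

Answer: No, fails at both test points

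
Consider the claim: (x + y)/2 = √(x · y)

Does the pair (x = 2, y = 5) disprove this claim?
Substituting x = 2, y = 5:
LHS = (2 + 5)/2 = 7/2
RHS = √(2 · 5) = √(10) ≈ 3.162

Since LHS ≠ RHS, this pair disproves the claim.

Answer: Yes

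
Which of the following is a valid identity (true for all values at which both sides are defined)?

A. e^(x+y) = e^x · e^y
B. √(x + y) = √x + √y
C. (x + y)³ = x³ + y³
A

A: holds — e.g. at (2, 7), both sides equal e^9 ≈ 8103.
B: fails at (4, 5) — LHS = 3, RHS = 2 + √(5) ≈ 4.236.
C: fails at (3, 3) — LHS = 216, RHS = 54.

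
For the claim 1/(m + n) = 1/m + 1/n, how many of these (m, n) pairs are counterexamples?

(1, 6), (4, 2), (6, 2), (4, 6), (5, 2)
Testing each pair:
(1, 6): LHS = 1/7, RHS = 7/6 → counterexample
(4, 2): LHS = 1/6, RHS = 3/4 → counterexample
(6, 2): LHS = 1/8, RHS = 2/3 → counterexample
(4, 6): LHS = 1/10, RHS = 5/12 → counterexample
(5, 2): LHS = 1/7, RHS = 7/10 → counterexample

That makes 5 counterexamples.

Answer: 5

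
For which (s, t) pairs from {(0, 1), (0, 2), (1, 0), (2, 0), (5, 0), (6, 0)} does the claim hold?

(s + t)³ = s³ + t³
All pairs

Testing each pair:
(0, 1): LHS = 1, RHS = 1 → holds
(0, 2): LHS = 8, RHS = 8 → holds
(1, 0): LHS = 1, RHS = 1 → holds
(2, 0): LHS = 8, RHS = 8 → holds
(5, 0): LHS = 125, RHS = 125 → holds
(6, 0): LHS = 216, RHS = 216 → holds

Every pair satisfies the claim.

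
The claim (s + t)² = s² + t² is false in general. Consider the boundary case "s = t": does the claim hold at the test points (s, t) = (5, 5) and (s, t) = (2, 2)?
At (5, 5): LHS = 100 ≠ RHS = 50
At (2, 2): LHS = 16 ≠ RHS = 8

Answer: No, fails at both test points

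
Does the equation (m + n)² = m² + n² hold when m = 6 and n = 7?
Fails

Substituting m = 6, n = 7:

LHS = (6 + 7)² = 169
RHS = 6² + 7² = 85

LHS ≠ RHS, so the equation does not hold at this point.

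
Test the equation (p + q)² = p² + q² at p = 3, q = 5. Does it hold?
Substituting p = 3, q = 5:

LHS = (3 + 5)² = 64
RHS = 3² + 5² = 34

LHS ≠ RHS, so the equation does not hold at this point.

Answer: Fails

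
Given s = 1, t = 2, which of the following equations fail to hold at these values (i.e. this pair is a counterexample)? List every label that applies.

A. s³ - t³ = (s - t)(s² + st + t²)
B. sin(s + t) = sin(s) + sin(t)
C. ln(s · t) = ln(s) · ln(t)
Evaluating each claim at the given values:
A. LHS = -7, RHS = -7 → holds here (LHS = RHS)
B. LHS = sin(3) ≈ 0.1411, RHS = sin(1) + sin(2) ≈ 1.751 → fails here (LHS ≠ RHS)
C. LHS = ln(2) ≈ 0.6931, RHS = 0 → fails here (LHS ≠ RHS)

Answer: B, C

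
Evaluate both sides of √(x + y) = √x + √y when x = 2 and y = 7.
LHS = √(2 + 7) = 3
RHS = √2 + √7 = √(2) + √(7) ≈ 4.06

LHS ≠ RHS (they differ by about 1.06), so the equation does not hold here.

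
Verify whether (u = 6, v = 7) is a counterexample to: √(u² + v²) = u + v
Substituting u = 6, v = 7:
LHS = √(6² + 7²) = √(85) ≈ 9.22
RHS = 6 + 7 = 13

Since LHS ≠ RHS, this pair disproves the claim.

Answer: Yes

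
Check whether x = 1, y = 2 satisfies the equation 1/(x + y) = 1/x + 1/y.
Substituting x = 1, y = 2:

LHS = 1/(1 + 2) = 1/3
RHS = 1/1 + 1/2 = 3/2

LHS ≠ RHS, so the equation does not hold at this point.

Answer: Fails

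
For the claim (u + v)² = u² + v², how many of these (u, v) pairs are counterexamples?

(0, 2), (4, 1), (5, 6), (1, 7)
Testing each pair:
(0, 2): LHS = 4, RHS = 4 → satisfies claim
(4, 1): LHS = 25, RHS = 17 → counterexample
(5, 6): LHS = 121, RHS = 61 → counterexample
(1, 7): LHS = 64, RHS = 50 → counterexample

That makes 3 counterexamples.

Answer: 3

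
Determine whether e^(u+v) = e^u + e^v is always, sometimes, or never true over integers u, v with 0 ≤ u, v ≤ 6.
The claim fails for every pair in the range. For instance at (u, v) = (0, 2): LHS = e^2 ≈ 7.389, RHS = 1 + e^2 ≈ 8.389.

Answer: Never true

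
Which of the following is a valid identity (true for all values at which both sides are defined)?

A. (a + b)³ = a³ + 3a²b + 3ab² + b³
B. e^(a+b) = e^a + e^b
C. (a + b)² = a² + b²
A

A: holds — e.g. at (4, 6), both sides equal 1000.
B: fails at (1, 2) — LHS = e^3 ≈ 20.09, RHS = e + e^2 ≈ 10.11.
C: fails at (3, 4) — LHS = 49, RHS = 25.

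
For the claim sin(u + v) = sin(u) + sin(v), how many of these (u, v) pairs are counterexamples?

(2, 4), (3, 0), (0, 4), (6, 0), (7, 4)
2

Testing each pair:
(2, 4): LHS = sin(6) ≈ -0.2794, RHS = sin(4) + sin(2) ≈ 0.1525 → counterexample
(3, 0): LHS = sin(3) ≈ 0.1411, RHS = sin(3) ≈ 0.1411 → satisfies claim
(0, 4): LHS = sin(4) ≈ -0.7568, RHS = sin(4) ≈ -0.7568 → satisfies claim
(6, 0): LHS = sin(6) ≈ -0.2794, RHS = sin(6) ≈ -0.2794 → satisfies claim
(7, 4): LHS = sin(11) ≈ -1, RHS = sin(4) + sin(7) ≈ -0.09982 → counterexample

That makes 2 counterexamples.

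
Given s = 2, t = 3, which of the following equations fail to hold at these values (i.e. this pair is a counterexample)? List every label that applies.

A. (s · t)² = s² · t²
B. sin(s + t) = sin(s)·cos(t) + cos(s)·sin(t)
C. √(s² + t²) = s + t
Evaluating each claim at the given values:
A. LHS = 36, RHS = 36 → holds here (LHS = RHS)
B. LHS = sin(5) ≈ -0.9589, RHS = sin(2)·cos(3) + sin(3)·cos(2) ≈ -0.9589 → holds here (LHS = RHS)
C. LHS = √(13) ≈ 3.606, RHS = 5 → fails here (LHS ≠ RHS)

Answer: C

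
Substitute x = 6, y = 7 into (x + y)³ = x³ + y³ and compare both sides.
LHS = (6 + 7)³ = 2197
RHS = 6³ + 7³ = 559

LHS ≠ RHS, so the equation does not hold here.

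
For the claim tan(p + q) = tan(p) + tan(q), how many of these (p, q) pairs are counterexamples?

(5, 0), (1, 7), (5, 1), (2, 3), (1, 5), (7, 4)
5

Testing each pair:
(5, 0): LHS = tan(5) ≈ -3.381, RHS = tan(5) ≈ -3.381 → satisfies claim
(1, 7): LHS = tan(8) ≈ -6.8, RHS = tan(7) + tan(1) ≈ 2.429 → counterexample
(5, 1): LHS = tan(6) ≈ -0.291, RHS = tan(5) + tan(1) ≈ -1.823 → counterexample
(2, 3): LHS = tan(5) ≈ -3.381, RHS = tan(2) + tan(3) ≈ -2.328 → counterexample
(1, 5): LHS = tan(6) ≈ -0.291, RHS = tan(5) + tan(1) ≈ -1.823 → counterexample
(7, 4): LHS = tan(11) ≈ -226, RHS = tan(7) + tan(4) ≈ 2.029 → counterexample

That makes 5 counterexamples.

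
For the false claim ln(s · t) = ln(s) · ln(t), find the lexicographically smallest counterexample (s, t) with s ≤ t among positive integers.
(s, t) = (1, 2)

At (1, 1): both sides equal 0, so it holds there.

Substituting (1, 2) into the claim:
LHS = ln(1 · 2) = ln(2) ≈ 0.6931
RHS = ln(1) · ln(2) = 0

Since LHS ≠ RHS, this pair disproves the claim, and no lexicographically smaller pair (s ≤ t, positive integers) does.

For instance (4, 5) is also a counterexample (LHS = ln(20) ≈ 2.996, RHS = ln(4)·ln(5) ≈ 2.231), but it's lexicographically larger.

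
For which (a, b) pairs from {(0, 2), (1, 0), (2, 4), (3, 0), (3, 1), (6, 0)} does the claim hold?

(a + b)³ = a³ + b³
Testing each pair:
(0, 2): LHS = 8, RHS = 8 → holds
(1, 0): LHS = 1, RHS = 1 → holds
(2, 4): LHS = 216, RHS = 72 → fails
(3, 0): LHS = 27, RHS = 27 → holds
(3, 1): LHS = 64, RHS = 28 → fails
(6, 0): LHS = 216, RHS = 216 → holds

4 of 6 pairs satisfy the claim.

Answer: (0, 2), (1, 0), (3, 0), (6, 0)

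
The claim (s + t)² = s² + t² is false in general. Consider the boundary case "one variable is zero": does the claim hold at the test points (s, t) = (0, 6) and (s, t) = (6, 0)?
At (0, 6): LHS = 36, RHS = 36 → equal
At (6, 0): LHS = 36, RHS = 36 → equal

So the claim does hold at both of these boundary points, even though it is not an identity.

Answer: Yes, holds at both test points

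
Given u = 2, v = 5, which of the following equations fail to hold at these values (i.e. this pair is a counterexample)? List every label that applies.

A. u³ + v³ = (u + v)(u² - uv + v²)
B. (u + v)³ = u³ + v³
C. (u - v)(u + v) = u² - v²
B

Evaluating each claim at the given values:
A. LHS = 133, RHS = 133 → holds here (LHS = RHS)
B. LHS = 343, RHS = 133 → fails here (LHS ≠ RHS)
C. LHS = -21, RHS = -21 → holds here (LHS = RHS)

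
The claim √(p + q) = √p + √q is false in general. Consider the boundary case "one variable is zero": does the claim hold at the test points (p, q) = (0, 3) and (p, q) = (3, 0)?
Yes, holds at both test points

At (0, 3): LHS = √(3) ≈ 1.732, RHS = √(3) ≈ 1.732 → equal
At (3, 0): LHS = √(3) ≈ 1.732, RHS = √(3) ≈ 1.732 → equal

So the claim does hold at both of these boundary points, even though it is not an identity.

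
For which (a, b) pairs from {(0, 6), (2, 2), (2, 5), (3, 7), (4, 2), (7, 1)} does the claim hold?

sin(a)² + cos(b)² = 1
Testing each pair:
(0, 6): LHS = cos(6)² ≈ 0.9219, RHS = 1 → fails
(2, 2): LHS = cos(2)² + sin(2)² = 1, RHS = 1 → holds
(2, 5): LHS = cos(5)² + sin(2)² ≈ 0.9073, RHS = 1 → fails
(3, 7): LHS = sin(3)² + cos(7)² ≈ 0.5883, RHS = 1 → fails
(4, 2): LHS = cos(2)² + sin(4)² ≈ 0.7459, RHS = 1 → fails
(7, 1): LHS = cos(1)² + sin(7)² ≈ 0.7236, RHS = 1 → fails

1 of 6 pairs satisfies the claim.

Answer: (2, 2)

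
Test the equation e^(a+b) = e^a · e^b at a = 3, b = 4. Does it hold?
Holds

Substituting a = 3, b = 4:

LHS = e^(3+4) = e^7 ≈ 1097
RHS = e^3 · e^4 = e^7 ≈ 1097

LHS = RHS, so the equation holds at this point.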